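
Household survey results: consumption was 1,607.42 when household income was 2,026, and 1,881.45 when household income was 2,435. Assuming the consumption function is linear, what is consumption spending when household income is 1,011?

MPC = (1881.45 − 1607.42)/(2435 − 2026) = 274.03/409 = 0.67
a = 1607.42 − 0.67(2026) = 1607.42 − 1357.42 = 250
C = 250 + 0.67(1011) = 250 + 677.37 = 927.37

C = 927.37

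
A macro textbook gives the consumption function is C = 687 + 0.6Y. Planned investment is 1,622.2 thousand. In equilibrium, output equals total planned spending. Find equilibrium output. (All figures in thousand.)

Y = C + I = 687 + 0.6Y + 1622.2
Y − 0.6Y = 2309.2
0.4Y = 2309.2, so Y = 2309.2/0.4 = 5773

Y = 5773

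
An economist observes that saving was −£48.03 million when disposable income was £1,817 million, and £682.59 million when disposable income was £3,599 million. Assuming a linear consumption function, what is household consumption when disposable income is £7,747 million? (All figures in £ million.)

MPS = ΔS/ΔY = (682.59 − (-48.03))/(3599 − 1817) = 730.62/1782 = 0.41
MPC = 1 − MPS = 0.59
Autonomous saving = -48.03 − 0.41(1817) = -793, so a = 793
C = 793 + 0.59(7747) = 793 + 4570.73 = 5363.73

C = 5363.73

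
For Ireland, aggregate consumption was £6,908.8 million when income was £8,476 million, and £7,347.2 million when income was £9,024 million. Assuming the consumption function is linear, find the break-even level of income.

MPC = (7347.2 − 6908.8)/(9024 − 8476) = 438.4/548 = 0.8
a = 6908.8 − 0.8(8476) = 6908.8 − 6780.8 = 128
Break-even: Y = a/(1−MPC) = 128/0.2 = 640

Y = 640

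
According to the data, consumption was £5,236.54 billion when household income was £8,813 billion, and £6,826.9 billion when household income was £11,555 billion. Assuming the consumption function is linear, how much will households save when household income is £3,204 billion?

S = 1220.68

MPC = (6826.9 − 5236.54)/(11555 − 8813) = 1590.36/2742 = 0.58
a = 5236.54 − 0.58(8813) = 5236.54 − 5111.54 = 125
C = 125 + 0.58(3204) = 1983.32
S = 3204 − 1983.32 = 1220.68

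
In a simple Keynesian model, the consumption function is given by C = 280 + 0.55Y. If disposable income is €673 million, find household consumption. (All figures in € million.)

C = 650.15

C = 280 + 0.55(673) = 280 + 370.15 = 650.15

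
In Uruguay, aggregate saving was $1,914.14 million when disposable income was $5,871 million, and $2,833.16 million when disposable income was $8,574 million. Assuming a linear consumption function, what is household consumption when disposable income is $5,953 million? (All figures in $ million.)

MPS = ΔS/ΔY = (2833.16 − 1914.14)/(8574 − 5871) = 919.02/2703 = 0.34
MPC = 1 − MPS = 0.66
Autonomous saving = 1914.14 − 0.34(5871) = -82, so a = 82
C = 82 + 0.66(5953) = 82 + 3928.98 = 4010.98

C = 4010.98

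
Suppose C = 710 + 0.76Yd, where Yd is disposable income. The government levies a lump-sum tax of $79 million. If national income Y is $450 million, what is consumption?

C = 991.96

Yd = Y − T = 450 − 79 = 371
C = 710 + 0.76(371) = 710 + 281.96 = 991.96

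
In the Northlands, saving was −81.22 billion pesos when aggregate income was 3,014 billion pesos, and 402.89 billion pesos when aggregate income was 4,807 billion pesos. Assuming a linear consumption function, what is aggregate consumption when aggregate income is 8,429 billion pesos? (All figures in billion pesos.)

C = 7048.17

MPS = ΔS/ΔY = (402.89 − (-81.22))/(4807 − 3014) = 484.11/1793 = 0.27
MPC = 1 − MPS = 0.73
Autonomous saving = -81.22 − 0.27(3014) = -895, so a = 895
C = 895 + 0.73(8429) = 895 + 6153.17 = 7048.17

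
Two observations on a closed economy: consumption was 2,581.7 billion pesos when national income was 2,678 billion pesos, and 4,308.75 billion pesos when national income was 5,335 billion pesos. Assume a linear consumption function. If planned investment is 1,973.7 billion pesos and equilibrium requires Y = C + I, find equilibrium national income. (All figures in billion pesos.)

MPC = (4308.75 − 2581.7)/(5335 − 2678) = 1727.05/2657 = 0.65
a = 2581.7 − 0.65(2678) = 841
Equilibrium: Y = 841 + 0.65Y + 1973.7
0.35Y = 2814.7, so Y = 2814.7/0.35 = 8042

Y = 8042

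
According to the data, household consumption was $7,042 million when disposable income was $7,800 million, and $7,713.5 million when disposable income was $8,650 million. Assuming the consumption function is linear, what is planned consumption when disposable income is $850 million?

MPC = (7713.5 − 7042)/(8650 − 7800) = 671.5/850 = 0.79
a = 7042 − 0.79(7800) = 7042 − 6162 = 880
C = 880 + 0.79(850) = 880 + 671.5 = 1551.5

C = 1551.5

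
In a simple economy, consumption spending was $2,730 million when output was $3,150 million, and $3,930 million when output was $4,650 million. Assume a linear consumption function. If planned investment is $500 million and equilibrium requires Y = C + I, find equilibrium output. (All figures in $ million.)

MPC = (3930 − 2730)/(4650 − 3150) = 1200/1500 = 0.8
a = 2730 − 0.8(3150) = 210
Equilibrium: Y = 210 + 0.8Y + 500
0.2Y = 710, so Y = 710/0.2 = 3550

Y = 3550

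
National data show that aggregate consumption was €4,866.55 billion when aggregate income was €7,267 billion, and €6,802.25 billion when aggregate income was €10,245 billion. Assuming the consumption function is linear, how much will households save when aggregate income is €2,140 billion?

MPC = (6802.25 − 4866.55)/(10245 − 7267) = 1935.7/2978 = 0.65
a = 4866.55 − 0.65(7267) = 4866.55 − 4723.55 = 143
C = 143 + 0.65(2140) = 1534
S = 2140 − 1534 = 606

S = 606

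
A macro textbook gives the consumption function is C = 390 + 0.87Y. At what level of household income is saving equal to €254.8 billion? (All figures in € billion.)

S = Y − C = -390 + 0.13Y
-390 + 0.13Y = 254.8, so 0.13Y = 644.8 and Y = 4960

Y = 4960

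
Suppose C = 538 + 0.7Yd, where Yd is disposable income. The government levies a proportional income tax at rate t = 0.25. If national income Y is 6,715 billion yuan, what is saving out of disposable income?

S = 972.875

Yd = (1 − 0.25)(6715) = 0.75(6715) = 5036.25
C = 538 + 0.7(5036.25) = 538 + 3525.375 = 4063.375
S = Yd − C = 5036.25 − 4063.375 = 972.875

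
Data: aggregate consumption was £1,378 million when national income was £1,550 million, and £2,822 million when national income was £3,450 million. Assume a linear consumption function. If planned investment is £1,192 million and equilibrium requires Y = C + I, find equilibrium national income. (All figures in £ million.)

Y = 5800

MPC = (2822 − 1378)/(3450 − 1550) = 1444/1900 = 0.76
a = 1378 − 0.76(1550) = 200
Equilibrium: Y = 200 + 0.76Y + 1192
0.24Y = 1392, so Y = 1392/0.24 = 5800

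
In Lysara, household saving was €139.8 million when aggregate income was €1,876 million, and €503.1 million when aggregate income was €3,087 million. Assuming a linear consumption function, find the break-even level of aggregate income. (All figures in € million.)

MPS = ΔS/ΔY = (503.1 − 139.8)/(3087 − 1876) = 363.3/1211 = 0.3
MPC = 1 − MPS = 0.7
From S(1876) = 139.8: −a + 0.3(1876) = 139.8, so a = 562.8 − 139.8 = 423
Break-even (S = 0): Y = a/MPS = 423/0.3 = 1410

Y = 1410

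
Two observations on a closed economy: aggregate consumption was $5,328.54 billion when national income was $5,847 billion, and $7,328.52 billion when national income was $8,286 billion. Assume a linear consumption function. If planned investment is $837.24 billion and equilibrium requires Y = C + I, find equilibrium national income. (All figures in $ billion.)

MPC = (7328.52 − 5328.54)/(8286 − 5847) = 1999.98/2439 = 0.82
a = 5328.54 − 0.82(5847) = 534
Equilibrium: Y = 534 + 0.82Y + 837.24
0.18Y = 1371.24, so Y = 1371.24/0.18 = 7618

Y = 7618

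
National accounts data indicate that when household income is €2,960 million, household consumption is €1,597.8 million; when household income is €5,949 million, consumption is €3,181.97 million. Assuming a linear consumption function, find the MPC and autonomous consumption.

MPC = 0.53; a = 29

MPC = ΔC/ΔY = (3181.97 − 1597.8)/(5949 − 2960) = 1584.17/2989 = 0.53
a = C − MPC·Y = 1597.8 − 0.53(2960) = 1597.8 − 1568.8 = 29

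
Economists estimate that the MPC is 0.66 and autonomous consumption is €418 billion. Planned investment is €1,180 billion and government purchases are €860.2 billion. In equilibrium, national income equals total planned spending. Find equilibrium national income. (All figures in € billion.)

Y = C + I + G = 418 + 0.66Y + 1180 + 860.2
Y − 0.66Y = 2458.2
0.34Y = 2458.2, so Y = 2458.2/0.34 = 7230

Y = 7230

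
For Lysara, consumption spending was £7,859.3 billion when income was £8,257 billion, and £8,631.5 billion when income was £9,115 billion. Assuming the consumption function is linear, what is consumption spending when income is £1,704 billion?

C = 1961.6

MPC = (8631.5 − 7859.3)/(9115 − 8257) = 772.2/858 = 0.9
a = 7859.3 − 0.9(8257) = 7859.3 − 7431.3 = 428
C = 428 + 0.9(1704) = 428 + 1533.6 = 1961.6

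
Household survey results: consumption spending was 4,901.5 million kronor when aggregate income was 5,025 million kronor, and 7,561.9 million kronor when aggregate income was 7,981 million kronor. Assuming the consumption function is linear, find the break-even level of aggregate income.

Y = 3790

MPC = (7561.9 − 4901.5)/(7981 − 5025) = 2660.4/2956 = 0.9
a = 4901.5 − 0.9(5025) = 4901.5 − 4522.5 = 379
Break-even: Y = a/(1−MPC) = 379/0.1 = 3790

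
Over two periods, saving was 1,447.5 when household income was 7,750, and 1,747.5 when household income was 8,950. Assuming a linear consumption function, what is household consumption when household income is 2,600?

MPS = ΔS/ΔY = (1747.5 − 1447.5)/(8950 − 7750) = 300/1200 = 0.25
MPC = 1 − MPS = 0.75
Autonomous saving = 1447.5 − 0.25(7750) = -490, so a = 490
C = 490 + 0.75(2600) = 490 + 1950 = 2440

C = 2440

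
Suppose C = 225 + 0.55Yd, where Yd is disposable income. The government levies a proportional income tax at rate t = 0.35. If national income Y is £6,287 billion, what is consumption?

C = 2472.6025

Yd = (1 − 0.35)(6287) = 0.65(6287) = 4086.55
C = 225 + 0.55(4086.55) = 225 + 2247.6025 = 2472.6025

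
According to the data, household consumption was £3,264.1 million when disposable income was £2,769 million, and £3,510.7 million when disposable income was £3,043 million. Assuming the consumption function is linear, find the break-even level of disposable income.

Y = 7720

MPC = (3510.7 − 3264.1)/(3043 − 2769) = 246.6/274 = 0.9
a = 3264.1 − 0.9(2769) = 3264.1 − 2492.1 = 772
Break-even: Y = a/(1−MPC) = 772/0.1 = 7720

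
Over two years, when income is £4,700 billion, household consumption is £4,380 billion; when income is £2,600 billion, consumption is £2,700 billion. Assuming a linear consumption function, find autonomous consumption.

MPC = ΔC/ΔY = (4380 − 2700)/(4700 − 2600) = 1680/2100 = 0.8
a = C − MPC·Y = 2700 − 0.8(2600) = 2700 − 2080 = 620

a = 620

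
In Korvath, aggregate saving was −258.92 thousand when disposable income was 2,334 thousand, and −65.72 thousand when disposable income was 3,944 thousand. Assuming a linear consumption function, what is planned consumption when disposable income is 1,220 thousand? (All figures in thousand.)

MPS = ΔS/ΔY = (-65.72 − (-258.92))/(3944 − 2334) = 193.2/1610 = 0.12
MPC = 1 − MPS = 0.88
Autonomous saving = -258.92 − 0.12(2334) = -539, so a = 539
C = 539 + 0.88(1220) = 539 + 1073.6 = 1612.6

C = 1612.6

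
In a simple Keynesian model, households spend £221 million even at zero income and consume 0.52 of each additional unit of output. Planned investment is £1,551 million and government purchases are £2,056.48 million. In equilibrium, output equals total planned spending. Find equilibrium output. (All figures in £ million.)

Y = C + I + G = 221 + 0.52Y + 1551 + 2056.48
Y − 0.52Y = 3828.48
0.48Y = 3828.48, so Y = 3828.48/0.48 = 7976

Y = 7976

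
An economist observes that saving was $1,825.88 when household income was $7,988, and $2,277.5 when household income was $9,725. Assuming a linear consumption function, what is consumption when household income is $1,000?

C = 991

MPS = ΔS/ΔY = (2277.5 − 1825.88)/(9725 − 7988) = 451.62/1737 = 0.26
MPC = 1 − MPS = 0.74
Autonomous saving = 1825.88 − 0.26(7988) = -251, so a = 251
C = 251 + 0.74(1000) = 251 + 740 = 991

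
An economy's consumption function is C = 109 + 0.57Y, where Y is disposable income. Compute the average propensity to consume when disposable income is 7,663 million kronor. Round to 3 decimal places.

APC = 0.584

C = 109 + 0.57(7663) = 4476.91
APC = C/Y = 4476.91/7663 = 0.584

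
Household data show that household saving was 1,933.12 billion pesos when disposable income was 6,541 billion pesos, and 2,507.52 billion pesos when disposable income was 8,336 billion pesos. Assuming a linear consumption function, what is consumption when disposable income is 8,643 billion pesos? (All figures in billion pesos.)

MPS = ΔS/ΔY = (2507.52 − 1933.12)/(8336 − 6541) = 574.4/1795 = 0.32
MPC = 1 − MPS = 0.68
Autonomous saving = 1933.12 − 0.32(6541) = -160, so a = 160
C = 160 + 0.68(8643) = 160 + 5877.24 = 6037.24

C = 6037.24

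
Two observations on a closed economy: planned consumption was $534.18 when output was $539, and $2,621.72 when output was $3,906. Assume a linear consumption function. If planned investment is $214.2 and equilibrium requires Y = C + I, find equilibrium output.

MPC = (2621.72 − 534.18)/(3906 − 539) = 2087.54/3367 = 0.62
a = 534.18 − 0.62(539) = 200
Equilibrium: Y = 200 + 0.62Y + 214.2
0.38Y = 414.2, so Y = 414.2/0.38 = 1090

Y = 1090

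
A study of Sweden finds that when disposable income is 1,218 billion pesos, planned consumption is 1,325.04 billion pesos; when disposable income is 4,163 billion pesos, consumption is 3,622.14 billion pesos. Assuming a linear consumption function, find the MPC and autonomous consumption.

MPC = 0.78; a = 375

MPC = ΔC/ΔY = (3622.14 − 1325.04)/(4163 − 1218) = 2297.1/2945 = 0.78
a = C − MPC·Y = 1325.04 − 0.78(1218) = 1325.04 − 950.04 = 375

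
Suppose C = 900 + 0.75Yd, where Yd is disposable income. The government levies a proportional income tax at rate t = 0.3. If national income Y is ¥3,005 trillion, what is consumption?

Yd = (1 − 0.3)(3005) = 0.7(3005) = 2103.5
C = 900 + 0.75(2103.5) = 900 + 1577.625 = 2477.625

C = 2477.625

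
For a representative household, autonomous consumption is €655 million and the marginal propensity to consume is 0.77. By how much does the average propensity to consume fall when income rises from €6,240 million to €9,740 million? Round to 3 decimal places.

At Y = 6240: C = 655 + 0.77(6240) = 5459.8, APC = 5459.8/6240 = 0.8750
At Y = 9740: C = 8154.8, APC = 8154.8/9740 = 0.8372
Fall in APC = 0.8750 − 0.8372 = 0.0378 ≈ 0.038

ΔAPC = 0.038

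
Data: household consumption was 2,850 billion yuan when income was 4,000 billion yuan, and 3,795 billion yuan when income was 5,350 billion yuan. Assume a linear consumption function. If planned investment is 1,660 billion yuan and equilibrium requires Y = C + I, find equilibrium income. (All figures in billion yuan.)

Y = 5700

MPC = (3795 − 2850)/(5350 − 4000) = 945/1350 = 0.7
a = 2850 − 0.7(4000) = 50
Equilibrium: Y = 50 + 0.7Y + 1660
0.3Y = 1710, so Y = 1710/0.3 = 5700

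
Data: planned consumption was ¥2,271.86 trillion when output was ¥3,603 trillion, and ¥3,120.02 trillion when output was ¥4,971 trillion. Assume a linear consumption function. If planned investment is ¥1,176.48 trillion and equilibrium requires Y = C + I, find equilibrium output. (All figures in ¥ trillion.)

Y = 3196

MPC = (3120.02 − 2271.86)/(4971 − 3603) = 848.16/1368 = 0.62
a = 2271.86 − 0.62(3603) = 38
Equilibrium: Y = 38 + 0.62Y + 1176.48
0.38Y = 1214.48, so Y = 1214.48/0.38 = 3196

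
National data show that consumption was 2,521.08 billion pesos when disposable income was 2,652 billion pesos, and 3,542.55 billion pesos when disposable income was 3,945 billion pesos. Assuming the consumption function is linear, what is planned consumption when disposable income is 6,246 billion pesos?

MPC = (3542.55 − 2521.08)/(3945 − 2652) = 1021.47/1293 = 0.79
a = 2521.08 − 0.79(2652) = 2521.08 − 2095.08 = 426
C = 426 + 0.79(6246) = 426 + 4934.34 = 5360.34

C = 5360.34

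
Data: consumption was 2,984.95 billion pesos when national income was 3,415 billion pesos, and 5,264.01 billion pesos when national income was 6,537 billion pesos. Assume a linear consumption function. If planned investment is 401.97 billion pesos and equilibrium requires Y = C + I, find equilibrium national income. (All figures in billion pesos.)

Y = 3311

MPC = (5264.01 − 2984.95)/(6537 − 3415) = 2279.06/3122 = 0.73
a = 2984.95 − 0.73(3415) = 492
Equilibrium: Y = 492 + 0.73Y + 401.97
0.27Y = 893.97, so Y = 893.97/0.27 = 3311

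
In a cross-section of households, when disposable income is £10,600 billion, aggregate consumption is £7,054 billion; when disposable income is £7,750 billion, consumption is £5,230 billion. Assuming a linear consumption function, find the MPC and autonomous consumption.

MPC = ΔC/ΔY = (7054 − 5230)/(10600 − 7750) = 1824/2850 = 0.64
a = C − MPC·Y = 5230 − 0.64(7750) = 5230 − 4960 = 270

MPC = 0.64; a = 270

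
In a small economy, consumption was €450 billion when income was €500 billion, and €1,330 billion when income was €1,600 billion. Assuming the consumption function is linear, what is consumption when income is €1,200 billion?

C = 1010

MPC = (1330 − 450)/(1600 − 500) = 880/1100 = 0.8
a = 450 − 0.8(500) = 450 − 400 = 50
C = 50 + 0.8(1200) = 50 + 960 = 1010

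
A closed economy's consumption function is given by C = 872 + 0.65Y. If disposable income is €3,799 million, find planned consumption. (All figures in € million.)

C = 872 + 0.65(3799) = 872 + 2469.35 = 3341.35

C = 3341.35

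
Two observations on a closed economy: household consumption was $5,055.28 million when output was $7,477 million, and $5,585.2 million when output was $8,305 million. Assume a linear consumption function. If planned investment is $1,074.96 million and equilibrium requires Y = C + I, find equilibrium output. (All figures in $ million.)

Y = 3736

MPC = (5585.2 − 5055.28)/(8305 − 7477) = 529.92/828 = 0.64
a = 5055.28 − 0.64(7477) = 270
Equilibrium: Y = 270 + 0.64Y + 1074.96
0.36Y = 1344.96, so Y = 1344.96/0.36 = 3736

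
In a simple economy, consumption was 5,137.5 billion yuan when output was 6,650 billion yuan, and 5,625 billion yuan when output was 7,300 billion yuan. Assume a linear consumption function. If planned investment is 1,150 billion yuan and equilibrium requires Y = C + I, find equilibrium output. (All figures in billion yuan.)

MPC = (5625 − 5137.5)/(7300 − 6650) = 487.5/650 = 0.75
a = 5137.5 − 0.75(6650) = 150
Equilibrium: Y = 150 + 0.75Y + 1150
0.25Y = 1300, so Y = 1300/0.25 = 5200

Y = 5200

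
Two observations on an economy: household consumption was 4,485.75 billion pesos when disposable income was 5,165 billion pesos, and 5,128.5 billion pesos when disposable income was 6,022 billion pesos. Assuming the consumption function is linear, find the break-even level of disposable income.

MPC = (5128.5 − 4485.75)/(6022 − 5165) = 642.75/857 = 0.75
a = 4485.75 − 0.75(5165) = 4485.75 − 3873.75 = 612
Break-even: Y = a/(1−MPC) = 612/0.25 = 2448

Y = 2448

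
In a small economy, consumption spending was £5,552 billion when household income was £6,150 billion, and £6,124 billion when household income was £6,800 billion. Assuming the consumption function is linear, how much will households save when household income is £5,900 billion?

S = 568

MPC = (6124 − 5552)/(6800 − 6150) = 572/650 = 0.88
a = 5552 − 0.88(6150) = 5552 − 5412 = 140
C = 140 + 0.88(5900) = 5332
S = 5900 − 5332 = 568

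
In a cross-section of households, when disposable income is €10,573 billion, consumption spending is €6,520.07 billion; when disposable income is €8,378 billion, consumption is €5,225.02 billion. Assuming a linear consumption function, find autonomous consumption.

MPC = ΔC/ΔY = (6520.07 − 5225.02)/(10573 − 8378) = 1295.05/2195 = 0.59
a = C − MPC·Y = 5225.02 − 0.59(8378) = 5225.02 − 4943.02 = 282

a = 282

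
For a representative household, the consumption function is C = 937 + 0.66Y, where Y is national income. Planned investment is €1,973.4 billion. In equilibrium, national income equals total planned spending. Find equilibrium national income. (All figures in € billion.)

Y = 8560

Y = C + I = 937 + 0.66Y + 1973.4
Y − 0.66Y = 2910.4
0.34Y = 2910.4, so Y = 2910.4/0.34 = 8560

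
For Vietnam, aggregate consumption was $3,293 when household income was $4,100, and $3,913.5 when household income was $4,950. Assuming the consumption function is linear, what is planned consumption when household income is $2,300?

C = 1979

MPC = (3913.5 − 3293)/(4950 − 4100) = 620.5/850 = 0.73
a = 3293 − 0.73(4100) = 3293 − 2993 = 300
C = 300 + 0.73(2300) = 300 + 1679 = 1979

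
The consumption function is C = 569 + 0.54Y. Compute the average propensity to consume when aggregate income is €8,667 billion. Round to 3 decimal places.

APC = 0.606

C = 569 + 0.54(8667) = 5249.18
APC = C/Y = 5249.18/8667 = 0.606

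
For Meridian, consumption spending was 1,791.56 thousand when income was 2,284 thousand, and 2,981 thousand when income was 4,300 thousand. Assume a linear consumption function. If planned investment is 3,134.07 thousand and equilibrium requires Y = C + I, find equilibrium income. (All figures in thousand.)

Y = 8727

MPC = (2981 − 1791.56)/(4300 − 2284) = 1189.44/2016 = 0.59
a = 1791.56 − 0.59(2284) = 444
Equilibrium: Y = 444 + 0.59Y + 3134.07
0.41Y = 3578.07, so Y = 3578.07/0.41 = 8727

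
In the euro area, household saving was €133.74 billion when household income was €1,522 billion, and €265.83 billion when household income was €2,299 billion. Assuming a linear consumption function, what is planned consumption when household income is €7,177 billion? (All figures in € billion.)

C = 6081.91

MPS = ΔS/ΔY = (265.83 − 133.74)/(2299 − 1522) = 132.09/777 = 0.17
MPC = 1 − MPS = 0.83
Autonomous saving = 133.74 − 0.17(1522) = -125, so a = 125
C = 125 + 0.83(7177) = 125 + 5956.91 = 6081.91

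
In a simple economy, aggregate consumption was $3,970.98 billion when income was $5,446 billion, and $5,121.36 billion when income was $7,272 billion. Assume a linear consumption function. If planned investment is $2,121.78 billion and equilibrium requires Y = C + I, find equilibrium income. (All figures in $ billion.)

MPC = (5121.36 − 3970.98)/(7272 − 5446) = 1150.38/1826 = 0.63
a = 3970.98 − 0.63(5446) = 540
Equilibrium: Y = 540 + 0.63Y + 2121.78
0.37Y = 2661.78, so Y = 2661.78/0.37 = 7194

Y = 7194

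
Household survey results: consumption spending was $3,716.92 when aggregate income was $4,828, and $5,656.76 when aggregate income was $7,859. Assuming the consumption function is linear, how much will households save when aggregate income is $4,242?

S = 900.12

MPC = (5656.76 − 3716.92)/(7859 − 4828) = 1939.84/3031 = 0.64
a = 3716.92 − 0.64(4828) = 3716.92 − 3089.92 = 627
C = 627 + 0.64(4242) = 3341.88
S = 4242 − 3341.88 = 900.12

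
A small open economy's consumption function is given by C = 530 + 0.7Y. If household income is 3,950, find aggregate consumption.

C = 3295

C = 530 + 0.7(3950) = 530 + 2765 = 3295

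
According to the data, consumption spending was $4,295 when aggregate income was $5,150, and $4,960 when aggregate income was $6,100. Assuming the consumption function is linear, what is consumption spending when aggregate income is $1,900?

MPC = (4960 − 4295)/(6100 − 5150) = 665/950 = 0.7
a = 4295 − 0.7(5150) = 4295 − 3605 = 690
C = 690 + 0.7(1900) = 690 + 1330 = 2020

C = 2020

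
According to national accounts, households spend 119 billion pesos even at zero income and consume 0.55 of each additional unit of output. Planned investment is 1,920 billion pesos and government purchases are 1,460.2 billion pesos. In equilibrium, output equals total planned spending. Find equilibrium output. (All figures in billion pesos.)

Y = 7776

Y = C + I + G = 119 + 0.55Y + 1920 + 1460.2
Y − 0.55Y = 3499.2
0.45Y = 3499.2, so Y = 3499.2/0.45 = 7776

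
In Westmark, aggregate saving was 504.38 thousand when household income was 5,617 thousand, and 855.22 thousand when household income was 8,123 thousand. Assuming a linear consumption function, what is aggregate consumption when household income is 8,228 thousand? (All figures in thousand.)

C = 7358.08

MPS = ΔS/ΔY = (855.22 − 504.38)/(8123 − 5617) = 350.84/2506 = 0.14
MPC = 1 − MPS = 0.86
Autonomous saving = 504.38 − 0.14(5617) = -282, so a = 282
C = 282 + 0.86(8228) = 282 + 7076.08 = 7358.08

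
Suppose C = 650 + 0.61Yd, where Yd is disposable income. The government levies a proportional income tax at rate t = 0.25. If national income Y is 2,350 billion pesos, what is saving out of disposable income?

Yd = (1 − 0.25)(2350) = 0.75(2350) = 1762.5
C = 650 + 0.61(1762.5) = 650 + 1075.125 = 1725.125
S = Yd − C = 1762.5 − 1725.125 = 37.375

S = 37.375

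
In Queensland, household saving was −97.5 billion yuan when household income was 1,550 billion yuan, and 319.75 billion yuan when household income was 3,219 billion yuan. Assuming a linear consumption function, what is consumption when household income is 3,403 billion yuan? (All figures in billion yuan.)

C = 3037.25

MPS = ΔS/ΔY = (319.75 − (-97.5))/(3219 − 1550) = 417.25/1669 = 0.25
MPC = 1 − MPS = 0.75
Autonomous saving = -97.5 − 0.25(1550) = -485, so a = 485
C = 485 + 0.75(3403) = 485 + 2552.25 = 3037.25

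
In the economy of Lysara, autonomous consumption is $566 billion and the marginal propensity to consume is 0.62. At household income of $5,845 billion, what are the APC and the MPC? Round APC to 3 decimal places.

MPC = 0.62 (the slope of the consumption function)
C = 566 + 0.62(5845) = 4189.9, so APC = 4189.9/5845 = 0.717

APC = 0.717; MPC = 0.62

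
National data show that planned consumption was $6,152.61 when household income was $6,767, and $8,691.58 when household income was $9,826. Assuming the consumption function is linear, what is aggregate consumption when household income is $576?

C = 1014.08

MPC = (8691.58 − 6152.61)/(9826 − 6767) = 2538.97/3059 = 0.83
a = 6152.61 − 0.83(6767) = 6152.61 − 5616.61 = 536
C = 536 + 0.83(576) = 536 + 478.08 = 1014.08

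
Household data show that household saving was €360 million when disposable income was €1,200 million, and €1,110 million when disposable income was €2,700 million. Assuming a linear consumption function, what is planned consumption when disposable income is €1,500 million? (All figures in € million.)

C = 990

MPS = ΔS/ΔY = (1110 − 360)/(2700 − 1200) = 750/1500 = 0.5
MPC = 1 − MPS = 0.5
Autonomous saving = 360 − 0.5(1200) = -240, so a = 240
C = 240 + 0.5(1500) = 240 + 750 = 990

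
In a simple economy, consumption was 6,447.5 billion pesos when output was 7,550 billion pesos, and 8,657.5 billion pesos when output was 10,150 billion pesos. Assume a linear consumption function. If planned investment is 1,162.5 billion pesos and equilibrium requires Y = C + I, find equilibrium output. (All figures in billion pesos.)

MPC = (8657.5 − 6447.5)/(10150 − 7550) = 2210/2600 = 0.85
a = 6447.5 − 0.85(7550) = 30
Equilibrium: Y = 30 + 0.85Y + 1162.5
0.15Y = 1192.5, so Y = 1192.5/0.15 = 7950

Y = 7950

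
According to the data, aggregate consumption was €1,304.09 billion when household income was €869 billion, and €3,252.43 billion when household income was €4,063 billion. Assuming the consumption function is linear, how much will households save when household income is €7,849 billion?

MPC = (3252.43 − 1304.09)/(4063 − 869) = 1948.34/3194 = 0.61
a = 1304.09 − 0.61(869) = 1304.09 − 530.09 = 774
C = 774 + 0.61(7849) = 5561.89
S = 7849 − 5561.89 = 2287.11

S = 2287.11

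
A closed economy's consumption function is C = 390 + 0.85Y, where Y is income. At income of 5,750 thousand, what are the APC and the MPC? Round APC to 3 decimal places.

APC = 0.918; MPC = 0.85

MPC = 0.85 (the slope of the consumption function)
C = 390 + 0.85(5750) = 5277.5, so APC = 5277.5/5750 = 0.918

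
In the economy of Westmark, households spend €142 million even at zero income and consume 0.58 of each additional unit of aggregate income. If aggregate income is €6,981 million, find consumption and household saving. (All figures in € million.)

C = 4190.98; S = 2790.02

C = 142 + 0.58(6981) = 142 + 4048.98 = 4190.98
S = Y − C = 6981 − 4190.98 = 2790.02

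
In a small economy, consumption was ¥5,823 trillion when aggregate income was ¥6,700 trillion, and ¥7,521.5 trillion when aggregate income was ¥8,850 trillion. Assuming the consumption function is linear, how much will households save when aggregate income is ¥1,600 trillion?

MPC = (7521.5 − 5823)/(8850 − 6700) = 1698.5/2150 = 0.79
a = 5823 − 0.79(6700) = 5823 − 5293 = 530
C = 530 + 0.79(1600) = 1794
S = 1600 − 1794 = -194

S = -194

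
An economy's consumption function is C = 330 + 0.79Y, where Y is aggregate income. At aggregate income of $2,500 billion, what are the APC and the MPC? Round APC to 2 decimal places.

APC = 0.92; MPC = 0.79

MPC = 0.79 (the slope of the consumption function)
C = 330 + 0.79(2500) = 2305, so APC = 2305/2500 = 0.92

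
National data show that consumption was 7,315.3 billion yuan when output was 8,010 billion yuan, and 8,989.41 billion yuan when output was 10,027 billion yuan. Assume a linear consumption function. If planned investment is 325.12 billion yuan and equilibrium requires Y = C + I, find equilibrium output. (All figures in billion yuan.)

MPC = (8989.41 − 7315.3)/(10027 − 8010) = 1674.11/2017 = 0.83
a = 7315.3 − 0.83(8010) = 667
Equilibrium: Y = 667 + 0.83Y + 325.12
0.17Y = 992.12, so Y = 992.12/0.17 = 5836

Y = 5836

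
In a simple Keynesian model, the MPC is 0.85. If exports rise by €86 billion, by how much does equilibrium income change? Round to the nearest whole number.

The multiplier is 1/(1 − MPC) = 1/0.15.
ΔY = 86/0.15 = 573.33 ≈ 573

ΔY ≈ 573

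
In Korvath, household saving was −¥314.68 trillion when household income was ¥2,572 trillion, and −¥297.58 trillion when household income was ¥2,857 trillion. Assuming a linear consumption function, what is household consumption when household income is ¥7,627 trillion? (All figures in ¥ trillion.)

C = 7638.38

MPS = ΔS/ΔY = (-297.58 − (-314.68))/(2857 − 2572) = 17.1/285 = 0.06
MPC = 1 − MPS = 0.94
Autonomous saving = -314.68 − 0.06(2572) = -469, so a = 469
C = 469 + 0.94(7627) = 469 + 7169.38 = 7638.38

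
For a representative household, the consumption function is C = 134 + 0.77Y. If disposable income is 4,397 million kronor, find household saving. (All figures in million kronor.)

C = 134 + 0.77(4397) = 134 + 3385.69 = 3519.69
S = Y − C = 4397 − 3519.69 = 877.31

S = 877.31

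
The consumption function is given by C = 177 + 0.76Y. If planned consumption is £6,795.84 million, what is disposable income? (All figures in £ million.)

177 + 0.76Y = 6795.84
0.76Y = 6618.84, so Y = 6618.84/0.76 = 8709

Y = 8709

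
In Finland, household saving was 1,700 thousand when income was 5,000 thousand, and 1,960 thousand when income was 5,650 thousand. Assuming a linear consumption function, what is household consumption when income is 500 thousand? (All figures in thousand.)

MPS = ΔS/ΔY = (1960 − 1700)/(5650 − 5000) = 260/650 = 0.4
MPC = 1 − MPS = 0.6
Autonomous saving = 1700 − 0.4(5000) = -300, so a = 300
C = 300 + 0.6(500) = 300 + 300 = 600

C = 600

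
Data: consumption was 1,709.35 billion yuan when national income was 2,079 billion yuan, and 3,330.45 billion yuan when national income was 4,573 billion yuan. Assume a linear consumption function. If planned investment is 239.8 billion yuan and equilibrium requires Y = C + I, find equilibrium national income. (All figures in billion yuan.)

MPC = (3330.45 − 1709.35)/(4573 − 2079) = 1621.1/2494 = 0.65
a = 1709.35 − 0.65(2079) = 358
Equilibrium: Y = 358 + 0.65Y + 239.8
0.35Y = 597.8, so Y = 597.8/0.35 = 1708

Y = 1708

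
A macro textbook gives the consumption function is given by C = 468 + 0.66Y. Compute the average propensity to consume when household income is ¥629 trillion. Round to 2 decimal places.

C = 468 + 0.66(629) = 883.14
APC = C/Y = 883.14/629 = 1.40

APC = 1.40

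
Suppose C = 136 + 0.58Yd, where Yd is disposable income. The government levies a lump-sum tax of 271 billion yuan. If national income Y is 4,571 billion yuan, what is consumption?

Yd = Y − T = 4571 − 271 = 4300
C = 136 + 0.58(4300) = 136 + 2494 = 2630

C = 2630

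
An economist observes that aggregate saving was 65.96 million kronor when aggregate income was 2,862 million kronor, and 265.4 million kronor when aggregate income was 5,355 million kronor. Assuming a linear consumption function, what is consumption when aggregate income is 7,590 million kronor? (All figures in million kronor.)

C = 7145.8

MPS = ΔS/ΔY = (265.4 − 65.96)/(5355 − 2862) = 199.44/2493 = 0.08
MPC = 1 − MPS = 0.92
Autonomous saving = 65.96 − 0.08(2862) = -163, so a = 163
C = 163 + 0.92(7590) = 163 + 6982.8 = 7145.8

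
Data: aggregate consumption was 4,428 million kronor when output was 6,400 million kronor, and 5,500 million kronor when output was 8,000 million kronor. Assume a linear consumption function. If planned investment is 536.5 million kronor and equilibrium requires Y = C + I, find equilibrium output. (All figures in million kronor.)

MPC = (5500 − 4428)/(8000 − 6400) = 1072/1600 = 0.67
a = 4428 − 0.67(6400) = 140
Equilibrium: Y = 140 + 0.67Y + 536.5
0.33Y = 676.5, so Y = 676.5/0.33 = 2050

Y = 2050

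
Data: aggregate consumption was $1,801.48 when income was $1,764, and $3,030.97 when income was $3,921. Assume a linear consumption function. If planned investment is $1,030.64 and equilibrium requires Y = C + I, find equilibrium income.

Y = 4248

MPC = (3030.97 − 1801.48)/(3921 − 1764) = 1229.49/2157 = 0.57
a = 1801.48 − 0.57(1764) = 796
Equilibrium: Y = 796 + 0.57Y + 1030.64
0.43Y = 1826.64, so Y = 1826.64/0.43 = 4248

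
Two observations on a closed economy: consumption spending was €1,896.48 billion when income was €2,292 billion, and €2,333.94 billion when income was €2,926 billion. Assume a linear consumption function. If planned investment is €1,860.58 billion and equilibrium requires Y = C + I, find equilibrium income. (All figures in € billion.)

MPC = (2333.94 − 1896.48)/(2926 − 2292) = 437.46/634 = 0.69
a = 1896.48 − 0.69(2292) = 315
Equilibrium: Y = 315 + 0.69Y + 1860.58
0.31Y = 2175.58, so Y = 2175.58/0.31 = 7018

Y = 7018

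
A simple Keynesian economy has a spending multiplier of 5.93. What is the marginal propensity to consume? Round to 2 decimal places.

k = 1/(1 − MPC), so 1 − MPC = 1/k = 1/5.93 = 0.1686
MPC = 1 − 0.1686 = 0.83

MPC = 0.83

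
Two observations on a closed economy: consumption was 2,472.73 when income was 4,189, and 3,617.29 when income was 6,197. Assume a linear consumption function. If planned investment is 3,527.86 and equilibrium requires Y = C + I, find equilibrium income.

MPC = (3617.29 − 2472.73)/(6197 − 4189) = 1144.56/2008 = 0.57
a = 2472.73 − 0.57(4189) = 85
Equilibrium: Y = 85 + 0.57Y + 3527.86
0.43Y = 3612.86, so Y = 3612.86/0.43 = 8402

Y = 8402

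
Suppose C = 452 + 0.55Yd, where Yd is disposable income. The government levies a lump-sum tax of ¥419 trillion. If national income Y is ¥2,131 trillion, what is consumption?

Yd = Y − T = 2131 − 419 = 1712
C = 452 + 0.55(1712) = 452 + 941.6 = 1393.6

C = 1393.6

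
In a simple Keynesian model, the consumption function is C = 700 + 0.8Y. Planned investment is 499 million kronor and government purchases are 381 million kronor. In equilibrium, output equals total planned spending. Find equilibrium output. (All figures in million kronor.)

Y = 7900

Y = C + I + G = 700 + 0.8Y + 499 + 381
Y − 0.8Y = 1580
0.2Y = 1580, so Y = 1580/0.2 = 7900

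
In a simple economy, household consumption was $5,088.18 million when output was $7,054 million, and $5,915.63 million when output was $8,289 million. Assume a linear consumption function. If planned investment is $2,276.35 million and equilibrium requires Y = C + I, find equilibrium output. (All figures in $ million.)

Y = 7995

MPC = (5915.63 − 5088.18)/(8289 − 7054) = 827.45/1235 = 0.67
a = 5088.18 − 0.67(7054) = 362
Equilibrium: Y = 362 + 0.67Y + 2276.35
0.33Y = 2638.35, so Y = 2638.35/0.33 = 7995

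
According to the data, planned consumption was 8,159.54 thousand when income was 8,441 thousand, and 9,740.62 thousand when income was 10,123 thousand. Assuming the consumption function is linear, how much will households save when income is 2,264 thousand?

MPC = (9740.62 − 8159.54)/(10123 − 8441) = 1581.08/1682 = 0.94
a = 8159.54 − 0.94(8441) = 8159.54 − 7934.54 = 225
C = 225 + 0.94(2264) = 2353.16
S = 2264 − 2353.16 = -89.16

S = -89.16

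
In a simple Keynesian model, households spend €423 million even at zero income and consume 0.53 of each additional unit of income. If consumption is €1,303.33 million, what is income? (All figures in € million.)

Y = 1661

423 + 0.53Y = 1303.33
0.53Y = 880.33, so Y = 880.33/0.53 = 1661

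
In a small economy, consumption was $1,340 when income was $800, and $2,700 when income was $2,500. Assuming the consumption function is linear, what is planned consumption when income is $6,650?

MPC = (2700 − 1340)/(2500 − 800) = 1360/1700 = 0.8
a = 1340 − 0.8(800) = 1340 − 640 = 700
C = 700 + 0.8(6650) = 700 + 5320 = 6020

C = 6020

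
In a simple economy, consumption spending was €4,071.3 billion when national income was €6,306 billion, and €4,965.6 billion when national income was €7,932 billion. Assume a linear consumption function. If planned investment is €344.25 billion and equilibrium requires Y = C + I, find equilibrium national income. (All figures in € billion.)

MPC = (4965.6 − 4071.3)/(7932 − 6306) = 894.3/1626 = 0.55
a = 4071.3 − 0.55(6306) = 603
Equilibrium: Y = 603 + 0.55Y + 344.25
0.45Y = 947.25, so Y = 947.25/0.45 = 2105

Y = 2105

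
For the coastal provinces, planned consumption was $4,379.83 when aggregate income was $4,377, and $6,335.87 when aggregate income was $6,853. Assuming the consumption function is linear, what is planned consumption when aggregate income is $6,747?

MPC = (6335.87 − 4379.83)/(6853 − 4377) = 1956.04/2476 = 0.79
a = 4379.83 − 0.79(4377) = 4379.83 − 3457.83 = 922
C = 922 + 0.79(6747) = 922 + 5330.13 = 6252.13

C = 6252.13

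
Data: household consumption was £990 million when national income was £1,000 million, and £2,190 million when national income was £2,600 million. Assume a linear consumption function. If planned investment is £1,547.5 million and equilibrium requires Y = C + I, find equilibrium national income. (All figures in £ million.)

Y = 7150

MPC = (2190 − 990)/(2600 − 1000) = 1200/1600 = 0.75
a = 990 − 0.75(1000) = 240
Equilibrium: Y = 240 + 0.75Y + 1547.5
0.25Y = 1787.5, so Y = 1787.5/0.25 = 7150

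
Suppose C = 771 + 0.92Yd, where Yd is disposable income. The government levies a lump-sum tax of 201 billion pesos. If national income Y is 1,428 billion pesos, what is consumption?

Yd = Y − T = 1428 − 201 = 1227
C = 771 + 0.92(1227) = 771 + 1128.84 = 1899.84

C = 1899.84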